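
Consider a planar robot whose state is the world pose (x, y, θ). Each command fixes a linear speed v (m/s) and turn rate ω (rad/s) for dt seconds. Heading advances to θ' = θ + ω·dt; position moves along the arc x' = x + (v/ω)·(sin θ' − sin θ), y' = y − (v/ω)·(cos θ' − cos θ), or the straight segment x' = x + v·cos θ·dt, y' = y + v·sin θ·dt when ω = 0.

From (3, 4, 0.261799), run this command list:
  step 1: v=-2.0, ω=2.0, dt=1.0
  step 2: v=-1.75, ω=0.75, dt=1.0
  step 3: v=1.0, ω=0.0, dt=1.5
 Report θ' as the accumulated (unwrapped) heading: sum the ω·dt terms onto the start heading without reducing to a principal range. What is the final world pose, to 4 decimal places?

step 1: θ'=2.2618 (R=-1.0000) → pose (2.4882, 2.3968, 2.2618)
step 2: θ'=3.0118 (R=-2.3333) → pose (3.9843, 1.5701, 3.0118)
step 3: θ'=3.0118 (straight) → pose (2.4969, 1.7643, 3.0118)

(2.4969, 1.7643, 3.0118)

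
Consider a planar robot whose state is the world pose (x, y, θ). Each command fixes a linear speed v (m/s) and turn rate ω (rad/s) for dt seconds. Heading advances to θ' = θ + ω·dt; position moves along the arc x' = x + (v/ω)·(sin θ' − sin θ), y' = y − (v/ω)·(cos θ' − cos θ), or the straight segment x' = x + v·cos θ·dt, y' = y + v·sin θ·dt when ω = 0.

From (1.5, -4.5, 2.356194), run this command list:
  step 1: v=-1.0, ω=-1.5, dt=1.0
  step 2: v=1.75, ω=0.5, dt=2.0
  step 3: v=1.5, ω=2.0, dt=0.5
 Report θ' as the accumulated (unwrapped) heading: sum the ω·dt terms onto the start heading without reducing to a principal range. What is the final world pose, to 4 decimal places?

(1.7383, -1.6208, 2.8562)

step 1: θ'=0.8562 (R=0.6667) → pose (1.5322, -5.4083, 0.8562)
step 2: θ'=1.8562 (R=3.5000) → pose (2.2469, -2.1293, 1.8562)
step 3: θ'=2.8562 (R=0.7500) → pose (1.7383, -1.6208, 2.8562)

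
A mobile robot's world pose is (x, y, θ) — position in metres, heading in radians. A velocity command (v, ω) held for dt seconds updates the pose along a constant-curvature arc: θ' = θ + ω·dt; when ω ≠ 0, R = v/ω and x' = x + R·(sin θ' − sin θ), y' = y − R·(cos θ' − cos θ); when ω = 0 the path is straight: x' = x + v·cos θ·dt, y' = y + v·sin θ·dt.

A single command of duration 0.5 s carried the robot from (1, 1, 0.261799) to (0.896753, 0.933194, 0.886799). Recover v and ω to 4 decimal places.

Δθ = 0.886799 − 0.261799 = 0.625000
ω = Δθ/dt = 0.625000/0.5 = 1.2500
R = Δx/(sin θ' − sin θ) = -0.2000
v = R·ω = -0.2000·1.2500 = -0.2500

v = -0.2500, ω = 1.2500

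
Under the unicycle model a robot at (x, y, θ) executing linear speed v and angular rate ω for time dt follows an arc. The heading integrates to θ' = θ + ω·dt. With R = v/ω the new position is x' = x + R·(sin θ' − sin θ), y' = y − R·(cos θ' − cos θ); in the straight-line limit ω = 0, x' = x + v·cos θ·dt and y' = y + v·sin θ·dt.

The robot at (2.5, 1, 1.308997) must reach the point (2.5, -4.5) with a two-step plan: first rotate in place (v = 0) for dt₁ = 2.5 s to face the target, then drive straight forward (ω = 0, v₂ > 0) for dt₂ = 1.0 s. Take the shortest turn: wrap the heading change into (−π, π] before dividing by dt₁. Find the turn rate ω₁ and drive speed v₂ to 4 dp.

ω₁ = -1.1519, v₂ = 5.5000

heading to target = atan2(-4.5−1, 2.5−2.5) = -1.5708
Δθ = wrap(-1.5708 − 1.3090) = -2.8798; ω₁ = Δθ/dt₁ = -1.1519
distance = √((2.5−2.5)² + (-4.5−1)²) = 5.5000; v₂ = distance/dt₂ = 5.5000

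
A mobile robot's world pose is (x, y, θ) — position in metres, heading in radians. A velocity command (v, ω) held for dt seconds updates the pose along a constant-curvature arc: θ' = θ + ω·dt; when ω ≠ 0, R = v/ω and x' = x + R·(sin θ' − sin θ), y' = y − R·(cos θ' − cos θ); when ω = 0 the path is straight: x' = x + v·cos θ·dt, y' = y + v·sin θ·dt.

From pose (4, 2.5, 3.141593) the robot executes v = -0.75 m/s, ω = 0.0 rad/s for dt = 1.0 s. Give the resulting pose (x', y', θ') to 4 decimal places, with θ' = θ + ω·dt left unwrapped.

θ' = 3.1416 + 0.0·1.0 = 3.1416
ω = 0 → straight: x' = 4 + -0.75·cos(3.1416)·1.0 = 4.7500
y' = 2.5 + -0.75·sin(3.1416)·1.0 = 2.5000

(4.7500, 2.5000, 3.1416)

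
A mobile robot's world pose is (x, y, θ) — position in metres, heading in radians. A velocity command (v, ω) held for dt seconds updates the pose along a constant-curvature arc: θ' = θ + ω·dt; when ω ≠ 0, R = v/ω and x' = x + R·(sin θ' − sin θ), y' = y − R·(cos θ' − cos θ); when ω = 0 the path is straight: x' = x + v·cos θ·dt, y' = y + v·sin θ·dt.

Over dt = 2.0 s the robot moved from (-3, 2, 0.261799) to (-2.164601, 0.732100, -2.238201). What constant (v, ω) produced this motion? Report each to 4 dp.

v = 1.0000, ω = -1.2500

Δθ = -2.238201 − 0.261799 = -2.500000
ω = Δθ/dt = -2.500000/2.0 = -1.2500
R = −Δy/(cos θ' − cos θ) = -0.8000
v = R·ω = -0.8000·-1.2500 = 1.0000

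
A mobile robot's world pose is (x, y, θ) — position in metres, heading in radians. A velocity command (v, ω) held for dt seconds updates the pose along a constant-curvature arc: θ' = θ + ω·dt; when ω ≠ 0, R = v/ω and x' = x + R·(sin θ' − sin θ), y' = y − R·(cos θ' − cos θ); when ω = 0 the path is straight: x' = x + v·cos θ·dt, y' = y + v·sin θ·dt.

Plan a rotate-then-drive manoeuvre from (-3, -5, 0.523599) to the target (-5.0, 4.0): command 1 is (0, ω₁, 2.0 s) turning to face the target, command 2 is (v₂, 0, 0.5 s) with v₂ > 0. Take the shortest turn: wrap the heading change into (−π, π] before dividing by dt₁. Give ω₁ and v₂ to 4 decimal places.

ω₁ = 0.6329, v₂ = 18.4391

heading to target = atan2(4−-5, -5−-3) = 1.7895
Δθ = wrap(1.7895 − 0.5236) = 1.2659; ω₁ = Δθ/dt₁ = 0.6329
distance = √((-5−-3)² + (4−-5)²) = 9.2195; v₂ = distance/dt₂ = 18.4391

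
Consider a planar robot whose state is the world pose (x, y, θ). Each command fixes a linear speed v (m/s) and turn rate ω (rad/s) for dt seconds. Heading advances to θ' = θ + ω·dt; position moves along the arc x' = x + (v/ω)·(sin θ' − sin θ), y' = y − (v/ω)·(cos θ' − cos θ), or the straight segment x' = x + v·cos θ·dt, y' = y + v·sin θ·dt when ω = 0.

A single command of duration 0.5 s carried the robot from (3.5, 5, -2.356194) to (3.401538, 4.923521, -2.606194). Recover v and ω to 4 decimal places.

v = 0.2500, ω = -0.5000

Δθ = -2.606194 − -2.356194 = -0.250000
ω = Δθ/dt = -0.250000/0.5 = -0.5000
R = Δx/(sin θ' − sin θ) = -0.5000
v = R·ω = -0.5000·-0.5000 = 0.2500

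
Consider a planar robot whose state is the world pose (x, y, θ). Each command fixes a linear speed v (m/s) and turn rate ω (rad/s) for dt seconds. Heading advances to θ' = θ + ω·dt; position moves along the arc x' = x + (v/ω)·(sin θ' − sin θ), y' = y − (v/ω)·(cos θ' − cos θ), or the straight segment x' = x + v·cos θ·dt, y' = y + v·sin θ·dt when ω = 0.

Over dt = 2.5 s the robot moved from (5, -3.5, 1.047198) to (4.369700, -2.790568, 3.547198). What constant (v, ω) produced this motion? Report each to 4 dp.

Δθ = 3.547198 − 1.047198 = 2.500000
ω = Δθ/dt = 2.500000/2.5 = 1.0000
R = −Δy/(cos θ' − cos θ) = 0.5000
v = R·ω = 0.5000·1.0000 = 0.5000

v = 0.5000, ω = 1.0000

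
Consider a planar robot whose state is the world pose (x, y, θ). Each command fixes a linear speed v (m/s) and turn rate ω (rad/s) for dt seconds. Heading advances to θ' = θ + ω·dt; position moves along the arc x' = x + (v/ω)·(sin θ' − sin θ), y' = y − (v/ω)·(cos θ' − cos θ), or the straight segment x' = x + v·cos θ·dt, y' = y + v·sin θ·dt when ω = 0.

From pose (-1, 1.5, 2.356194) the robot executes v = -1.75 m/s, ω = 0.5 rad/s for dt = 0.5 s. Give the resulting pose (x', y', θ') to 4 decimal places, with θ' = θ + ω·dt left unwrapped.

(-0.3108, 0.9646, 2.6062)

θ' = 2.3562 + 0.5·0.5 = 2.6062
R = v/ω = -1.75/0.5 = -3.5000
x' = -1 + -3.5000·(sin 2.6062 − sin 2.3562) = -0.3108
y' = 1.5 − -3.5000·(cos 2.6062 − cos 2.3562) = 0.9646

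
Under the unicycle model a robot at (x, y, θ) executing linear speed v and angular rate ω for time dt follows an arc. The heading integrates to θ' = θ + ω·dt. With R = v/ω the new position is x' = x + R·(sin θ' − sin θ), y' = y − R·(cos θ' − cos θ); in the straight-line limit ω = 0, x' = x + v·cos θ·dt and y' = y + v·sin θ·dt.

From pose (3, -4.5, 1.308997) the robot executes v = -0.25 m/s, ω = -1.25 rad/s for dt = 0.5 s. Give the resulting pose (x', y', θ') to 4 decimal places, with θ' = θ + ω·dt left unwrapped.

(2.9332, -4.6032, 0.6840)

θ' = 1.3090 + -1.25·0.5 = 0.6840
R = v/ω = -0.25/-1.25 = 0.2000
x' = 3 + 0.2000·(sin 0.6840 − sin 1.3090) = 2.9332
y' = -4.5 − 0.2000·(cos 0.6840 − cos 1.3090) = -4.6032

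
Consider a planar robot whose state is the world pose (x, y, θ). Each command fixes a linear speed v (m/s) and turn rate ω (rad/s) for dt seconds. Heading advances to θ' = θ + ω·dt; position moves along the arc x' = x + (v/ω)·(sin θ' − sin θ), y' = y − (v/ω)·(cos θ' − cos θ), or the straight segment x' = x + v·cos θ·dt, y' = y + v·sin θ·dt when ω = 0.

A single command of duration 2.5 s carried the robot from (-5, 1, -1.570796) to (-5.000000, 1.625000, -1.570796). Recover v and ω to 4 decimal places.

Δθ = -1.570796 − -1.570796 = 0.000000
ω = Δθ/dt = 0.000000/2.5 = 0.0000
ω = 0 → v = (Δx·cos θ + Δy·sin θ)/dt = -0.2500

v = -0.2500, ω = 0.0000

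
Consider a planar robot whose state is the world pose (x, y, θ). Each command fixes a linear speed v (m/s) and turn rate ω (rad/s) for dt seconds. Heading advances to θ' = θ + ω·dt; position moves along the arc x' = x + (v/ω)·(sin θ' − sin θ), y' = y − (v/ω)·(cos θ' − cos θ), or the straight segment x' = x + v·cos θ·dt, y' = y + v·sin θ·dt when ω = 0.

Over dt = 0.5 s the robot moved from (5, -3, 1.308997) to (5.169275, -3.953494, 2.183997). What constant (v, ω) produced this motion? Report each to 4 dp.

Δθ = 2.183997 − 1.308997 = 0.875000
ω = Δθ/dt = 0.875000/0.5 = 1.7500
R = −Δy/(cos θ' − cos θ) = -1.1429
v = R·ω = -1.1429·1.7500 = -2.0000

v = -2.0000, ω = 1.7500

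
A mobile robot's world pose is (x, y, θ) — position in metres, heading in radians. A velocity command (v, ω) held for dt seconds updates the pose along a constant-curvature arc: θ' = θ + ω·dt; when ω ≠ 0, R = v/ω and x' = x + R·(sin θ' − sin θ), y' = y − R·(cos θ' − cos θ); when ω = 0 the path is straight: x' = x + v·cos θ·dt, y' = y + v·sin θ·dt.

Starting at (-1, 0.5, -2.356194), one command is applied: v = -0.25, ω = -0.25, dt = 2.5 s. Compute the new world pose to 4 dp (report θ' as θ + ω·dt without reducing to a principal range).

(-0.4526, 0.7801, -2.9812)

θ' = -2.3562 + -0.25·2.5 = -2.9812
R = v/ω = -0.25/-0.25 = 1.0000
x' = -1 + 1.0000·(sin -2.9812 − sin -2.3562) = -0.4526
y' = 0.5 − 1.0000·(cos -2.9812 − cos -2.3562) = 0.7801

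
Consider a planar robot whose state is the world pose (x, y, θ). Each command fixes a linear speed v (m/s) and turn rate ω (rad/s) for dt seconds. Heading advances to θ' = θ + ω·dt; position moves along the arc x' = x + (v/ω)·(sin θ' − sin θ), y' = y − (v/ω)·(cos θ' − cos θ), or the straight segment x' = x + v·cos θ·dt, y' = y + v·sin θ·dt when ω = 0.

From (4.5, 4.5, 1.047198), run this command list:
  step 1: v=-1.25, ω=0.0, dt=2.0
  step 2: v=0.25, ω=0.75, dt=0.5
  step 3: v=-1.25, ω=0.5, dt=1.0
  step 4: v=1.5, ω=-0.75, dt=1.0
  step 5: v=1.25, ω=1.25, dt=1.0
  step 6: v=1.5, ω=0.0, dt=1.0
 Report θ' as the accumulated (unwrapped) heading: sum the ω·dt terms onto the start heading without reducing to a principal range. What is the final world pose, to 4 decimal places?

step 1: θ'=1.0472 (straight) → pose (3.2500, 2.3349, 1.0472)
step 2: θ'=1.4222 (R=0.3333) → pose (3.2910, 2.4523, 1.4222)
step 3: θ'=1.9222 (R=-2.5000) → pose (3.4162, 1.2216, 1.9222)
step 4: θ'=1.1722 (R=-2.0000) → pose (3.4508, 2.6863, 1.1722)
step 5: θ'=2.4222 (R=1.0000) → pose (3.1881, 3.8266, 2.4222)
step 6: θ'=2.4222 (straight) → pose (2.0598, 4.8150, 2.4222)

(2.0598, 4.8150, 2.4222)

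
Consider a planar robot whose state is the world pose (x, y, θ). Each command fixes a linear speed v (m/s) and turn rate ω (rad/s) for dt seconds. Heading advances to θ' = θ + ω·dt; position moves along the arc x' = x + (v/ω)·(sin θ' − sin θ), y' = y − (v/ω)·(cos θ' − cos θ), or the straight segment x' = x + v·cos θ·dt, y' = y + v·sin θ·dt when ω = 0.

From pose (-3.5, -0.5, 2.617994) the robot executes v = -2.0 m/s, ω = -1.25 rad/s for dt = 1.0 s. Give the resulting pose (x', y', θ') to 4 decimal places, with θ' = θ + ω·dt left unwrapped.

θ' = 2.6180 + -1.25·1.0 = 1.3680
R = v/ω = -2.0/-1.25 = 1.6000
x' = -3.5 + 1.6000·(sin 1.3680 − sin 2.6180) = -2.7328
y' = -0.5 − 1.6000·(cos 1.3680 − cos 2.6180) = -2.2079

(-2.7328, -2.2079, 1.3680)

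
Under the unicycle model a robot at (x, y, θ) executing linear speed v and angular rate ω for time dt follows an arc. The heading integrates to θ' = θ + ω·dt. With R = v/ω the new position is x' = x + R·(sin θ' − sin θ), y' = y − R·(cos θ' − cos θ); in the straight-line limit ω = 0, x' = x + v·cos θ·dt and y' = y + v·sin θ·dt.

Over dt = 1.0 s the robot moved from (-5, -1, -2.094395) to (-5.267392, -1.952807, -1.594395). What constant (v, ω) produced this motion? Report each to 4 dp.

Δθ = -1.594395 − -2.094395 = 0.500000
ω = Δθ/dt = 0.500000/1.0 = 0.5000
R = −Δy/(cos θ' − cos θ) = 2.0000
v = R·ω = 2.0000·0.5000 = 1.0000

v = 1.0000, ω = 0.5000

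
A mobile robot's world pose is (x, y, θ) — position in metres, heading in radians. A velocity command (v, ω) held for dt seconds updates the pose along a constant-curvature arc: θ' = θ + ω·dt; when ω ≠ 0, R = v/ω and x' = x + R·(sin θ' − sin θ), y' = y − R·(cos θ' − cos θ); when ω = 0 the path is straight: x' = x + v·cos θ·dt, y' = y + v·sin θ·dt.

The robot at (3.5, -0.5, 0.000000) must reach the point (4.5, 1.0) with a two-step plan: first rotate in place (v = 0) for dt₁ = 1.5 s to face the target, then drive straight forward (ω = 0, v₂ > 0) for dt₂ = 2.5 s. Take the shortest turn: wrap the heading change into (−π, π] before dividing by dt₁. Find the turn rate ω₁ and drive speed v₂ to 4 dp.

heading to target = atan2(1−-0.5, 4.5−3.5) = 0.9828
Δθ = wrap(0.9828 − 0.0000) = 0.9828; ω₁ = Δθ/dt₁ = 0.6552
distance = √((4.5−3.5)² + (1−-0.5)²) = 1.8028; v₂ = distance/dt₂ = 0.7211

ω₁ = 0.6552, v₂ = 0.7211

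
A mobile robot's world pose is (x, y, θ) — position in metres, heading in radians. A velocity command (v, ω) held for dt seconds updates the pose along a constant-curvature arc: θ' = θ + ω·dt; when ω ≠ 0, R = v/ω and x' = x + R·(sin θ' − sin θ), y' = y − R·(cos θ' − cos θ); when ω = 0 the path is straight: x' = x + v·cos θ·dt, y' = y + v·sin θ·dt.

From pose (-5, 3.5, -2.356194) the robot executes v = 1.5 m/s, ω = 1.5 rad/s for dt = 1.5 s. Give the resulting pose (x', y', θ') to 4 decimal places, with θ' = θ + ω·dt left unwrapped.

θ' = -2.3562 + 1.5·1.5 = -0.1062
R = v/ω = 1.5/1.5 = 1.0000
x' = -5 + 1.0000·(sin -0.1062 − sin -2.3562) = -4.3989
y' = 3.5 − 1.0000·(cos -0.1062 − cos -2.3562) = 1.7985

(-4.3989, 1.7985, -0.1062)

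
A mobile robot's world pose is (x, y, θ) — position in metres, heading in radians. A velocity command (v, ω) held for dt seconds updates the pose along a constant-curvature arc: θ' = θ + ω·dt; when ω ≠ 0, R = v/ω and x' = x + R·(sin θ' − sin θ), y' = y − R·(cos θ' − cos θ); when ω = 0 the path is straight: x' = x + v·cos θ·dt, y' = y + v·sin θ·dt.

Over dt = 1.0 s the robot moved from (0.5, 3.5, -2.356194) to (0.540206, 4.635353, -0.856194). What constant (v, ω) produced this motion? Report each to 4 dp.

v = -1.2500, ω = 1.5000

Δθ = -0.856194 − -2.356194 = 1.500000
ω = Δθ/dt = 1.500000/1.0 = 1.5000
R = −Δy/(cos θ' − cos θ) = -0.8333
v = R·ω = -0.8333·1.5000 = -1.2500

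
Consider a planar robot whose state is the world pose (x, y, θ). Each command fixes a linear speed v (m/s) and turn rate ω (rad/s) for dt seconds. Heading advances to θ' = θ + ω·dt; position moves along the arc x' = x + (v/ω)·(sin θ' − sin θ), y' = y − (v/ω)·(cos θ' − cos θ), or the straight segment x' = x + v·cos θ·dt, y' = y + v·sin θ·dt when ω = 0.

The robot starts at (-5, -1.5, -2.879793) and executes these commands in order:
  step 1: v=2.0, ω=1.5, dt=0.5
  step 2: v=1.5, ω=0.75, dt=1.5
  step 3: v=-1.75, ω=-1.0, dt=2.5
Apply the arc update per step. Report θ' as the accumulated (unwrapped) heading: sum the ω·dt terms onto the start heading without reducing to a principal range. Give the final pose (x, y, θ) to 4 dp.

(-3.6790, -1.6397, -3.5048)

step 1: θ'=-2.1298 (R=1.3333) → pose (-5.7853, -2.0808, -2.1298)
step 2: θ'=-1.0048 (R=2.0000) → pose (-5.7778, -4.2140, -1.0048)
step 3: θ'=-3.5048 (R=1.7500) → pose (-3.6790, -1.6397, -3.5048)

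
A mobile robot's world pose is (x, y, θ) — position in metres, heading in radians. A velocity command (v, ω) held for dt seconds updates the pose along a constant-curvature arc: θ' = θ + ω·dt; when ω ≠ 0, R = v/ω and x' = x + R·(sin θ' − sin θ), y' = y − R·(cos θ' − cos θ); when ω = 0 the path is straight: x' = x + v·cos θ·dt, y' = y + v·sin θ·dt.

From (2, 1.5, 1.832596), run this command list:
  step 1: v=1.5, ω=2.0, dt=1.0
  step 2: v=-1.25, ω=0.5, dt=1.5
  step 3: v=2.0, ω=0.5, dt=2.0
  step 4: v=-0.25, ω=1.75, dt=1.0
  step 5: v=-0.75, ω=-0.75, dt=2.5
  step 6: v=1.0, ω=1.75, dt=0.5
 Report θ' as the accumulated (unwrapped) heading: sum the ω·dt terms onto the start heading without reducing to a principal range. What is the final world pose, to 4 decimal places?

step 1: θ'=3.8326 (R=0.7500) → pose (0.7976, 1.8838, 3.8326)
step 2: θ'=4.5826 (R=-2.5000) → pose (1.6833, 3.4868, 4.5826)
step 3: θ'=5.5826 (R=4.0000) → pose (3.0709, -0.0888, 5.5826)
step 4: θ'=7.3326 (R=-0.1429) → pose (2.8550, -0.1268, 7.3326)
step 5: θ'=5.4576 (R=1.0000) → pose (1.2529, -0.3069, 5.4576)
step 6: θ'=6.3326 (R=0.5714) → pose (1.7011, -0.4901, 6.3326)

(1.7011, -0.4901, 6.3326)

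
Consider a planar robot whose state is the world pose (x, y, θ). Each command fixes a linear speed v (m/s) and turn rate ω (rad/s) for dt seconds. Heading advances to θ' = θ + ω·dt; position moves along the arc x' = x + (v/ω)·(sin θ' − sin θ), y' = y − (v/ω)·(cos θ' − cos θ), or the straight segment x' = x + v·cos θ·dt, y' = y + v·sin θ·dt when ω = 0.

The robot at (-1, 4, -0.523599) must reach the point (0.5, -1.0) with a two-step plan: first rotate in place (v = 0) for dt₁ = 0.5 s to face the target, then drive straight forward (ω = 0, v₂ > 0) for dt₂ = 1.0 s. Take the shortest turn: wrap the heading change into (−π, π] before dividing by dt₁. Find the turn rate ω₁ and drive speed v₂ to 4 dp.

ω₁ = -1.5115, v₂ = 5.2202

heading to target = atan2(-1−4, 0.5−-1) = -1.2793
Δθ = wrap(-1.2793 − -0.5236) = -0.7557; ω₁ = Δθ/dt₁ = -1.5115
distance = √((0.5−-1)² + (-1−4)²) = 5.2202; v₂ = distance/dt₂ = 5.2202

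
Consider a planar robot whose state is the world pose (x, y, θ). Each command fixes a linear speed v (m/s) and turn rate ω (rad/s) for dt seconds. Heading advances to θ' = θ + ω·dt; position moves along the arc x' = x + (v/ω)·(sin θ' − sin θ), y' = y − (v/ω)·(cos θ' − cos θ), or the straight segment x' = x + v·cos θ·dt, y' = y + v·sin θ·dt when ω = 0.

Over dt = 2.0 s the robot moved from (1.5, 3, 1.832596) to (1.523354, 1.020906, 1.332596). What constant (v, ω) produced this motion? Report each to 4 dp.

Δθ = 1.332596 − 1.832596 = -0.500000
ω = Δθ/dt = -0.500000/2.0 = -0.2500
R = −Δy/(cos θ' − cos θ) = 4.0000
v = R·ω = 4.0000·-0.2500 = -1.0000

v = -1.0000, ω = -0.2500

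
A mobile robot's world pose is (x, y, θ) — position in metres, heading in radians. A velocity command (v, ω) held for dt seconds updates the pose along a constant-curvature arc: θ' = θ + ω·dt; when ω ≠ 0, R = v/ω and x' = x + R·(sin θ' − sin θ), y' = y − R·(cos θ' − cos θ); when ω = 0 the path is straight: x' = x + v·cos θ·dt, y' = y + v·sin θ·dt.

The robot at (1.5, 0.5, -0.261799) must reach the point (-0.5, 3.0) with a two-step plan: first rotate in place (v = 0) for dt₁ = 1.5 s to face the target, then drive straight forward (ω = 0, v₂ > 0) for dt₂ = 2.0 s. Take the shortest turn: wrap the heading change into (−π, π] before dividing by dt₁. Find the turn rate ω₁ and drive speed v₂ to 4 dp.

ω₁ = 1.6716, v₂ = 1.6008

heading to target = atan2(3−0.5, -0.5−1.5) = 2.2455
Δθ = wrap(2.2455 − -0.2618) = 2.5073; ω₁ = Δθ/dt₁ = 1.6716
distance = √((-0.5−1.5)² + (3−0.5)²) = 3.2016; v₂ = distance/dt₂ = 1.6008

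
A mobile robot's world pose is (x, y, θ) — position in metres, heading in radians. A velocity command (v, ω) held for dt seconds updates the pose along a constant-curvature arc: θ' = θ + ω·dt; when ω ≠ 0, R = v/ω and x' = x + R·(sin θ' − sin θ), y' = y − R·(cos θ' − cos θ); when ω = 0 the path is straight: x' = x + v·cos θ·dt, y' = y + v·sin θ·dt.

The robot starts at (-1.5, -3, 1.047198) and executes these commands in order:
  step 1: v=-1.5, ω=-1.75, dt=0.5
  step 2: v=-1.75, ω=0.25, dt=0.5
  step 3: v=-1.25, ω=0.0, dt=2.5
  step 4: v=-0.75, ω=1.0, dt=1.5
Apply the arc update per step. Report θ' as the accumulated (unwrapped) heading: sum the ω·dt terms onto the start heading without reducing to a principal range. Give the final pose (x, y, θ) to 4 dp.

(-6.4451, -5.4199, 1.7972)

step 1: θ'=0.1722 (R=0.8571) → pose (-2.0954, -3.4159, 0.1722)
step 2: θ'=0.2972 (R=-7.0000) → pose (-2.9459, -3.6192, 0.2972)
step 3: θ'=0.2972 (straight) → pose (-5.9339, -4.5344, 0.2972)
step 4: θ'=1.7972 (R=-0.7500) → pose (-6.4451, -5.4199, 1.7972)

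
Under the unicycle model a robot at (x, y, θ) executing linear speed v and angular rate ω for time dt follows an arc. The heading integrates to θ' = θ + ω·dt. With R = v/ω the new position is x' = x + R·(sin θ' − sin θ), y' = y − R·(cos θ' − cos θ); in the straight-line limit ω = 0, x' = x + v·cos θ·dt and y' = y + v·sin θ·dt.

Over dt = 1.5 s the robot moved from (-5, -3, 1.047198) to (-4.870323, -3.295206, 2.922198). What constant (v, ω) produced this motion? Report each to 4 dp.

Δθ = 2.922198 − 1.047198 = 1.875000
ω = Δθ/dt = 1.875000/1.5 = 1.2500
R = −Δy/(cos θ' − cos θ) = -0.2000
v = R·ω = -0.2000·1.2500 = -0.2500

v = -0.2500, ω = 1.2500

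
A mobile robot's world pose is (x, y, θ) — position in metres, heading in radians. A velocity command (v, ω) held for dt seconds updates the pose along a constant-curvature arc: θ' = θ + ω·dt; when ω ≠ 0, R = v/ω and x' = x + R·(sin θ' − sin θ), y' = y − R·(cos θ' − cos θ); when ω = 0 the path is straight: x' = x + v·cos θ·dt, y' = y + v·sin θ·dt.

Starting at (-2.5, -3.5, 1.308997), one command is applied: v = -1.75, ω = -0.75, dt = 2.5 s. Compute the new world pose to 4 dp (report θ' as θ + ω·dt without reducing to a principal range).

θ' = 1.3090 + -0.75·2.5 = -0.5660
R = v/ω = -1.75/-0.75 = 2.3333
x' = -2.5 + 2.3333·(sin -0.5660 − sin 1.3090) = -6.0051
y' = -3.5 − 2.3333·(cos -0.5660 − cos 1.3090) = -4.8655

(-6.0051, -4.8655, -0.5660)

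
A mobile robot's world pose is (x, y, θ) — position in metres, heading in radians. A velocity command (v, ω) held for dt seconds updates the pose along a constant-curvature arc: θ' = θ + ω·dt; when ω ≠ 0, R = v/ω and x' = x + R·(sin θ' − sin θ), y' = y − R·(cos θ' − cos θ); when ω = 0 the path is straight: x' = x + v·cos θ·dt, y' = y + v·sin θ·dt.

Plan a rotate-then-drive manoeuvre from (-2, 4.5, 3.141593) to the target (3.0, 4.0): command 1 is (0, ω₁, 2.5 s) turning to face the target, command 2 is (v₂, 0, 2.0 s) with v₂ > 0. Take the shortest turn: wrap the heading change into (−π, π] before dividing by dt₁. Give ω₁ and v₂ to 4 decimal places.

heading to target = atan2(4−4.5, 3−-2) = -0.0997
Δθ = wrap(-0.0997 − 3.1416) = 3.0419; ω₁ = Δθ/dt₁ = 1.2168
distance = √((3−-2)² + (4−4.5)²) = 5.0249; v₂ = distance/dt₂ = 2.5125

ω₁ = 1.2168, v₂ = 2.5125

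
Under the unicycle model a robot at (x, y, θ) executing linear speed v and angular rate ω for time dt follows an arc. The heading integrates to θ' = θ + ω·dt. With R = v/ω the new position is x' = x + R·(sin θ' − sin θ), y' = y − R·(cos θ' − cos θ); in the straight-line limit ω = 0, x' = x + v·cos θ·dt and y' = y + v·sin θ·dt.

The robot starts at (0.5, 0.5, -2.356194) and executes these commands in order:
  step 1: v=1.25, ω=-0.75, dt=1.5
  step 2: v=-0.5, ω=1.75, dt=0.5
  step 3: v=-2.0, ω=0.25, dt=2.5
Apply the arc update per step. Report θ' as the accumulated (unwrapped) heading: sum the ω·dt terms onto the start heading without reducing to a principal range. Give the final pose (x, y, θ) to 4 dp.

(2.2615, 3.8194, -1.9812)

step 1: θ'=-3.4812 (R=-1.6667) → pose (-1.2337, 0.1070, -3.4812)
step 2: θ'=-2.6062 (R=-0.2857) → pose (-0.9928, 0.1307, -2.6062)
step 3: θ'=-1.9812 (R=-8.0000) → pose (2.2615, 3.8194, -1.9812)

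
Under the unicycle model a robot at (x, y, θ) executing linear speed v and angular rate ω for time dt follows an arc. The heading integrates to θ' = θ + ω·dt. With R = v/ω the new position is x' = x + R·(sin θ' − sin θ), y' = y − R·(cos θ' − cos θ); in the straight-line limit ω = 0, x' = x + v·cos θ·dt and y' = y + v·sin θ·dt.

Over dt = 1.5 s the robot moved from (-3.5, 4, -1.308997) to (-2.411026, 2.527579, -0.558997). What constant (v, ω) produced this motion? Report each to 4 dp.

v = 1.2500, ω = 0.5000

Δθ = -0.558997 − -1.308997 = 0.750000
ω = Δθ/dt = 0.750000/1.5 = 0.5000
R = −Δy/(cos θ' − cos θ) = 2.5000
v = R·ω = 2.5000·0.5000 = 1.2500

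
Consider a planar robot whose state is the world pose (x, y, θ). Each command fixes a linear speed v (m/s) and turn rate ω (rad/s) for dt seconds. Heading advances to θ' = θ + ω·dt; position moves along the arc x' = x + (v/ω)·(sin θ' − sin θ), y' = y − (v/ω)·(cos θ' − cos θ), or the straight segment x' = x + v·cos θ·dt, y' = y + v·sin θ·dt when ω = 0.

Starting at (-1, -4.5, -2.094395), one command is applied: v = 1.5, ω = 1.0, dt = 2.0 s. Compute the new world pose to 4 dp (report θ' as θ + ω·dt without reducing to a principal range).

(0.1577, -6.7433, -0.0944)

θ' = -2.0944 + 1.0·2.0 = -0.0944
R = v/ω = 1.5/1.0 = 1.5000
x' = -1 + 1.5000·(sin -0.0944 − sin -2.0944) = 0.1577
y' = -4.5 − 1.5000·(cos -0.0944 − cos -2.0944) = -6.7433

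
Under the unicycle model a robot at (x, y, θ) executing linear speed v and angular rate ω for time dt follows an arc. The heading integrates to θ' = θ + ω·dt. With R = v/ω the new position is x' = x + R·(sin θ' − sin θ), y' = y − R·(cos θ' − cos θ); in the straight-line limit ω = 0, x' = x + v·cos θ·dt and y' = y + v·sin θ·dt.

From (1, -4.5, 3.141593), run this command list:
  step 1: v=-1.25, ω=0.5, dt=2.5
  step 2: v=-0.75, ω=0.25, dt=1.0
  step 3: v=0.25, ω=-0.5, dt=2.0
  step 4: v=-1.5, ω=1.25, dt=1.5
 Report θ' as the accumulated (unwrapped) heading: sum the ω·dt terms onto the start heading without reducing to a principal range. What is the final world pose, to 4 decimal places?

step 1: θ'=4.3916 (R=-2.5000) → pose (3.3725, -2.7883, 4.3916)
step 2: θ'=4.6416 (R=-3.0000) → pose (3.5180, -2.0545, 4.6416)
step 3: θ'=3.6416 (R=-0.5000) → pose (3.2590, -2.4580, 3.6416)
step 4: θ'=5.5166 (R=-1.2000) → pose (3.5161, -0.5405, 5.5166)

(3.5161, -0.5405, 5.5166)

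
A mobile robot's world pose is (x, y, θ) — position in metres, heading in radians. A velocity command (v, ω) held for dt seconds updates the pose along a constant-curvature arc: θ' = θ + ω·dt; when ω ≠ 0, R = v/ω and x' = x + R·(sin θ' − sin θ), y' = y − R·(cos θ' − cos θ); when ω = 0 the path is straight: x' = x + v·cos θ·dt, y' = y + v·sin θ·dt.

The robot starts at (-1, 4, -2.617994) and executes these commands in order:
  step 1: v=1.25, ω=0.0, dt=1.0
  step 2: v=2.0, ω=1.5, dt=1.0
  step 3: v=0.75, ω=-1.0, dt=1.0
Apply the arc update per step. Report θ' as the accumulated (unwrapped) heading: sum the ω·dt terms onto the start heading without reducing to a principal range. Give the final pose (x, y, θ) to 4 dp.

(-2.6488, 0.9186, -2.1180)

step 1: θ'=-2.6180 (straight) → pose (-2.0825, 3.3750, -2.6180)
step 2: θ'=-1.1180 (R=1.3333) → pose (-2.6148, 1.6370, -1.1180)
step 3: θ'=-2.1180 (R=-0.7500) → pose (-2.6488, 0.9186, -2.1180)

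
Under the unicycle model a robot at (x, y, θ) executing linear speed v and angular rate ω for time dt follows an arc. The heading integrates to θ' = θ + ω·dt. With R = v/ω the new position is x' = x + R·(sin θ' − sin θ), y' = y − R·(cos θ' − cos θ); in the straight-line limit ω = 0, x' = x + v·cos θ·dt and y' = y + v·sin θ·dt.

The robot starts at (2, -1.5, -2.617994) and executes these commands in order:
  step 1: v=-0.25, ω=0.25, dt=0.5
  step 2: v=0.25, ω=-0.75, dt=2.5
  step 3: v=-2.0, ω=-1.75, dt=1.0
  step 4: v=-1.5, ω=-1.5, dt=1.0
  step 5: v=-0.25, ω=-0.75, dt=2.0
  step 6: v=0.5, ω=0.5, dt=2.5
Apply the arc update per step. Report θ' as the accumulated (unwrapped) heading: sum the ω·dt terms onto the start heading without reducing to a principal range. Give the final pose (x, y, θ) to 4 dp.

(-0.9101, -2.5820, -7.8680)

step 1: θ'=-2.4930 (R=-1.0000) → pose (2.1041, -1.4309, -2.4930)
step 2: θ'=-4.3680 (R=-0.3333) → pose (1.5890, -1.2778, -4.3680)
step 3: θ'=-6.1180 (R=1.1429) → pose (0.7011, -2.7910, -6.1180)
step 4: θ'=-7.6180 (R=1.0000) → pose (-0.4356, -2.0384, -7.6180)
step 5: θ'=-9.1180 (R=0.3333) → pose (-0.2122, -1.6427, -9.1180)
step 6: θ'=-7.8680 (R=1.0000) → pose (-0.9101, -2.5820, -7.8680)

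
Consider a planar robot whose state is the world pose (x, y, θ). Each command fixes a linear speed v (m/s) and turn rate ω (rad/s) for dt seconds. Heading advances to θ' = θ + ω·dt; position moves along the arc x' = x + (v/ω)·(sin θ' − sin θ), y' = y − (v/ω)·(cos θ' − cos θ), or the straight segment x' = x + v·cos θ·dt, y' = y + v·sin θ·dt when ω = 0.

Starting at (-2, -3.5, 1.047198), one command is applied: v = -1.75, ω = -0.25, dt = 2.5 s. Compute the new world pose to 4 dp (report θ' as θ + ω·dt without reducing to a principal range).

θ' = 1.0472 + -0.25·2.5 = 0.4222
R = v/ω = -1.75/-0.25 = 7.0000
x' = -2 + 7.0000·(sin 0.4222 − sin 1.0472) = -5.1938
y' = -3.5 − 7.0000·(cos 0.4222 − cos 1.0472) = -6.3853

(-5.1938, -6.3853, 0.4222)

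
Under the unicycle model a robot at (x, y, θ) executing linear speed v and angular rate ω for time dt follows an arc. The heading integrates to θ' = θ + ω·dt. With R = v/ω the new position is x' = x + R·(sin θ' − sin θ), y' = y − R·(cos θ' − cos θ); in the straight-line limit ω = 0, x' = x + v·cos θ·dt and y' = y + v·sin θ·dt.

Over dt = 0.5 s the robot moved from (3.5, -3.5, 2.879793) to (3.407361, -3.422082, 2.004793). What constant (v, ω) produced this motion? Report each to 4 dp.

Δθ = 2.004793 − 2.879793 = -0.875000
ω = Δθ/dt = -0.875000/0.5 = -1.7500
R = Δx/(sin θ' − sin θ) = -0.1429
v = R·ω = -0.1429·-1.7500 = 0.2500

v = 0.2500, ω = -1.7500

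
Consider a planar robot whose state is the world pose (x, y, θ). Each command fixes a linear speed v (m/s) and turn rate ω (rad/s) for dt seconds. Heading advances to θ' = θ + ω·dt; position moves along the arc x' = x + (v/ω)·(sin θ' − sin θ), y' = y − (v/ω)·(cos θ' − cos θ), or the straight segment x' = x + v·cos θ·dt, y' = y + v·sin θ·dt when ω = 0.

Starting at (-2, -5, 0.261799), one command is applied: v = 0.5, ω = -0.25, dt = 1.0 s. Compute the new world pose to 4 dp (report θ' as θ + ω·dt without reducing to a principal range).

θ' = 0.2618 + -0.25·1.0 = 0.0118
R = v/ω = 0.5/-0.25 = -2.0000
x' = -2 + -2.0000·(sin 0.0118 − sin 0.2618) = -1.5060
y' = -5 − -2.0000·(cos 0.0118 − cos 0.2618) = -4.9320

(-1.5060, -4.9320, 0.0118)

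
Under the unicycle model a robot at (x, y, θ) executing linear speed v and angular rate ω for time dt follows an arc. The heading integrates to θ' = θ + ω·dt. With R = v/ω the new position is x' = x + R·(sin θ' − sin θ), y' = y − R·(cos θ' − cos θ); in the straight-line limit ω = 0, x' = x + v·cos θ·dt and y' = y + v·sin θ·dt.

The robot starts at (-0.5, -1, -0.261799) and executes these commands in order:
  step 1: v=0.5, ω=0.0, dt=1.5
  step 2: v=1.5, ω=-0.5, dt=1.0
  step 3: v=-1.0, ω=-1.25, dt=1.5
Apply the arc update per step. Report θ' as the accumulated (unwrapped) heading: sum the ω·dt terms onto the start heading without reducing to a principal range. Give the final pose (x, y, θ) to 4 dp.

step 1: θ'=-0.2618 (straight) → pose (0.2244, -1.1941, -0.2618)
step 2: θ'=-0.7618 (R=-3.0000) → pose (1.5187, -1.9211, -0.7618)
step 3: θ'=-2.6368 (R=0.8000) → pose (1.6839, -0.6420, -2.6368)

(1.6839, -0.6420, -2.6368)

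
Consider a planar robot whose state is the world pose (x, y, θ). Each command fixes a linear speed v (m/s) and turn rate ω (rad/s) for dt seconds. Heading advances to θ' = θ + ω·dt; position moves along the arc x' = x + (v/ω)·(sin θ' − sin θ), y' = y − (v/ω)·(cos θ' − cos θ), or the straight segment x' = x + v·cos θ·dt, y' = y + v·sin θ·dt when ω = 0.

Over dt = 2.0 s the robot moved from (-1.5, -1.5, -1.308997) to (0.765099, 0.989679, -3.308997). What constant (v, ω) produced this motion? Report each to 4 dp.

v = -2.0000, ω = -1.0000

Δθ = -3.308997 − -1.308997 = -2.000000
ω = Δθ/dt = -2.000000/2.0 = -1.0000
R = −Δy/(cos θ' − cos θ) = 2.0000
v = R·ω = 2.0000·-1.0000 = -2.0000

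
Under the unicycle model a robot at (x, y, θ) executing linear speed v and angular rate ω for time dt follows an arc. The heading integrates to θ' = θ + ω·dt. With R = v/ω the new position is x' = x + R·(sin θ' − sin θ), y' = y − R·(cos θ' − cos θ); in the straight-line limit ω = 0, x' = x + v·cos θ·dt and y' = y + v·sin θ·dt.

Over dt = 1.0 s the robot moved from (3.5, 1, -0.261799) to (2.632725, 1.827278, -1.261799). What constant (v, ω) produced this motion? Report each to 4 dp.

Δθ = -1.261799 − -0.261799 = -1.000000
ω = Δθ/dt = -1.000000/1.0 = -1.0000
R = Δx/(sin θ' − sin θ) = 1.2500
v = R·ω = 1.2500·-1.0000 = -1.2500

v = -1.2500, ω = -1.0000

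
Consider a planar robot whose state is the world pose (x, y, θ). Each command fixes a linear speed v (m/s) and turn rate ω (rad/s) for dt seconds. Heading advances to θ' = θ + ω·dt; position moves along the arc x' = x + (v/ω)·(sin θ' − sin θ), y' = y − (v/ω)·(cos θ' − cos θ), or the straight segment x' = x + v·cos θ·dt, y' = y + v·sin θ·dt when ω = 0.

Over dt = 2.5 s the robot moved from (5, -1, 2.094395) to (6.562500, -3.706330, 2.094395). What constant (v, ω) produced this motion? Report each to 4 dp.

v = -1.2500, ω = 0.0000

Δθ = 2.094395 − 2.094395 = 0.000000
ω = Δθ/dt = 0.000000/2.5 = 0.0000
ω = 0 → v = (Δx·cos θ + Δy·sin θ)/dt = -1.2500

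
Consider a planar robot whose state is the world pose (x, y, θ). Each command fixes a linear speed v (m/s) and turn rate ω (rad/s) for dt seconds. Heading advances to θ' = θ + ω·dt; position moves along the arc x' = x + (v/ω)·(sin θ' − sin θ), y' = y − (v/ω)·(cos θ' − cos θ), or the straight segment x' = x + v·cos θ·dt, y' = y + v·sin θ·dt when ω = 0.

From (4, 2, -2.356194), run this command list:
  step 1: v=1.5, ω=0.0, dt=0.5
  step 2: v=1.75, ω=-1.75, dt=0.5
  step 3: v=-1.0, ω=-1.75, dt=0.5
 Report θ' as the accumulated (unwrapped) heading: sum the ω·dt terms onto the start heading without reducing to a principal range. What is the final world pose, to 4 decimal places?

(3.0916, 0.9372, -4.1062)

step 1: θ'=-2.3562 (straight) → pose (3.4697, 1.4697, -2.3562)
step 2: θ'=-3.2312 (R=-1.0000) → pose (2.6731, 1.1808, -3.2312)
step 3: θ'=-4.1062 (R=0.5714) → pose (3.0916, 0.9372, -4.1062)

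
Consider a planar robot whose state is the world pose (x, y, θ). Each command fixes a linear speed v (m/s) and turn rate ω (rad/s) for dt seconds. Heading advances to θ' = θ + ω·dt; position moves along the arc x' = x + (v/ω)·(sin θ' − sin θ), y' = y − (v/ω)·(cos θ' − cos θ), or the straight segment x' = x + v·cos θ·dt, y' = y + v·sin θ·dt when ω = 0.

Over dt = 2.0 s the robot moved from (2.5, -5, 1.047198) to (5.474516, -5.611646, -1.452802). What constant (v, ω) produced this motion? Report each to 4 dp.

Δθ = -1.452802 − 1.047198 = -2.500000
ω = Δθ/dt = -2.500000/2.0 = -1.2500
R = Δx/(sin θ' − sin θ) = -1.6000
v = R·ω = -1.6000·-1.2500 = 2.0000

v = 2.0000, ω = -1.2500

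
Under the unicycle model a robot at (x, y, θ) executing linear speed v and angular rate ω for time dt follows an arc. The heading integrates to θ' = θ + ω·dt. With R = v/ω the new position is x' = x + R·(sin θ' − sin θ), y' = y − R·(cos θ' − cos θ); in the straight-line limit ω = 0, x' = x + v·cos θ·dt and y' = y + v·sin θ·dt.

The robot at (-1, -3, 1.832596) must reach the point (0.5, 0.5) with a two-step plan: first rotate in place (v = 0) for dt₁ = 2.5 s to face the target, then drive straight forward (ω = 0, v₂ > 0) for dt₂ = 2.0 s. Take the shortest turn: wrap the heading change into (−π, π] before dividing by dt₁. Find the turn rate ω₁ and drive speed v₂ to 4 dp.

ω₁ = -0.2667, v₂ = 1.9039

heading to target = atan2(0.5−-3, 0.5−-1) = 1.1659
Δθ = wrap(1.1659 − 1.8326) = -0.6667; ω₁ = Δθ/dt₁ = -0.2667
distance = √((0.5−-1)² + (0.5−-3)²) = 3.8079; v₂ = distance/dt₂ = 1.9039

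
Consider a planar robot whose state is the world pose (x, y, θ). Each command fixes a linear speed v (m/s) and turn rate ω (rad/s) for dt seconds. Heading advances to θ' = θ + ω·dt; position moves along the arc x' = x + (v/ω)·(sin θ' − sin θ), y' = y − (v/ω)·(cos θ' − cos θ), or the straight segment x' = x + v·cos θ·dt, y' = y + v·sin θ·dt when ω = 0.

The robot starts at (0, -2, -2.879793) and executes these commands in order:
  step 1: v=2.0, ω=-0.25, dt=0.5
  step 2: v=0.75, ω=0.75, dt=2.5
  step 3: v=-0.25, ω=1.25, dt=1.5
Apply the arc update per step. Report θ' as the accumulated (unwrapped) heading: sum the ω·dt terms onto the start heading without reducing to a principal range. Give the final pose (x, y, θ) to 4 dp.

step 1: θ'=-3.0048 (R=-8.0000) → pose (-0.9796, -2.1979, -3.0048)
step 2: θ'=-1.1298 (R=1.0000) → pose (-1.7475, -3.6154, -1.1298)
step 3: θ'=0.7452 (R=-0.2000) → pose (-2.0640, -3.5537, 0.7452)

(-2.0640, -3.5537, 0.7452)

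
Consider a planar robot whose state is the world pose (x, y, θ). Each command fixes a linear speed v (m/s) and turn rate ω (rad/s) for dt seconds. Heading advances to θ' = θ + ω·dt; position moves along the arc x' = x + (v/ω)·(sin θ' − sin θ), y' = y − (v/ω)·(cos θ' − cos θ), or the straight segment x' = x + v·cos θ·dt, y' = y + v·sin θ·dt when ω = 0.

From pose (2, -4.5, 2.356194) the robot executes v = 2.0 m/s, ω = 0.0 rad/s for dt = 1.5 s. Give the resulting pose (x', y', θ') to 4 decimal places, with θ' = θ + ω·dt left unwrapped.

θ' = 2.3562 + 0.0·1.5 = 2.3562
ω = 0 → straight: x' = 2 + 2.0·cos(2.3562)·1.5 = -0.1213
y' = -4.5 + 2.0·sin(2.3562)·1.5 = -2.3787

(-0.1213, -2.3787, 2.3562)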